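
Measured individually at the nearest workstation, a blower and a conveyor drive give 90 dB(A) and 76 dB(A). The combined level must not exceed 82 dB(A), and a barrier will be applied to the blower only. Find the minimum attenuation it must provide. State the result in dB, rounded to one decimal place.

Fixed contribution from the other source: Σ 10^(L/10) = 10^(76/10) = 3.981e+07 (76.00 dB(A)).
The limit corresponds to 10^(82/10) = 1.585e+08; subtracting the fixed part leaves 1.187e+08 for the blower, i.e. 80.74 dB(A).
Required insertion loss = 90 − 80.74 = 9.26 dB.

9.3 dB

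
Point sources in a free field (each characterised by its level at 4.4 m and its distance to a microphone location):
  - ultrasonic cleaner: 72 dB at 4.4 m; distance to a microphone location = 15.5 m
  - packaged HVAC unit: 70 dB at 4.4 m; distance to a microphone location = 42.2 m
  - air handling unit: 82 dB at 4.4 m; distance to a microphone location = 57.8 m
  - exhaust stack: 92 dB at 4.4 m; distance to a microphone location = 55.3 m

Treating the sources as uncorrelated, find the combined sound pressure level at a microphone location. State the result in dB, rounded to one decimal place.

70.9 dB

Propagate each source to the receiver with L = L_ref − 20·log₁₀(r/r_ref), then add intensities.
ultrasonic cleaner: 72 − 20·log₁₀(15.5/4.4) = 72 − 10.94 = 61.06 dB.
packaged HVAC unit: 70 − 20·log₁₀(42.2/4.4) = 70 − 19.64 = 50.36 dB.
air handling unit: 82 − 20·log₁₀(57.8/4.4) = 82 − 22.37 = 59.63 dB.
exhaust stack: 92 − 20·log₁₀(55.3/4.4) = 92 − 21.99 = 70.01 dB.
Σ 10^(L/10) = 1.234e+07 → L_total = 10·log₁₀(1.234e+07) = 70.91 dB.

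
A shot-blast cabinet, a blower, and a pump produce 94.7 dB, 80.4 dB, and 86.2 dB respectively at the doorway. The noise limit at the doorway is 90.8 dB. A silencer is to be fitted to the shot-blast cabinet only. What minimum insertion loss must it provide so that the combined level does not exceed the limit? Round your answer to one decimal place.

Fixed contribution from the other sources: Σ 10^(L/10) = 10^(80.4/10) + 10^(86.2/10) = 5.265e+08 (87.21 dB).
To meet 90.8 dB overall, the treated shot-blast cabinet may contribute at most 10^(90.8/10) − 5.265e+08 = 6.757e+08, i.e. 88.30 dB.
Required insertion loss = 94.7 − 88.30 = 6.40 dB.

6.4 dB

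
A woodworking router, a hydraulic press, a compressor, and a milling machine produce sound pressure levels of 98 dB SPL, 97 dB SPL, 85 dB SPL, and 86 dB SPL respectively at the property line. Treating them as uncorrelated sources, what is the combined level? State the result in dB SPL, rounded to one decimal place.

For uncorrelated sources the intensities add, so convert each level to linear form, sum, and take 10·log₁₀ of the total.
Σ 10^(L/10) = 10^(98/10) + 10^(97/10) + 10^(85/10) + 10^(86/10) = 1.204e+10.
L_total = 10·log₁₀(1.204e+10) = 100.80 dB SPL.

100.8 dB SPL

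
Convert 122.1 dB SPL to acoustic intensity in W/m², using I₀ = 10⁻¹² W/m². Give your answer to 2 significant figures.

I = I₀·10^(L/10) = 10⁻¹² × 10^(122.1/10) = 10^(0.210).

1.6 W/m²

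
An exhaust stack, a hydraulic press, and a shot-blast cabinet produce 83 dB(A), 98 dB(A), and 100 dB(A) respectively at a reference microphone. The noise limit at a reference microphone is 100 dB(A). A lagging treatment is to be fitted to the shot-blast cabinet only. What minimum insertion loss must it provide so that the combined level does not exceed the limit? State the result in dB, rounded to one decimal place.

Fixed contribution from the other sources: Σ 10^(L/10) = 10^(83/10) + 10^(98/10) = 6.509e+09 (98.14 dB(A)).
To meet 100 dB(A) overall, the treated shot-blast cabinet may contribute at most 10^(100/10) − 6.509e+09 = 3.491e+09, i.e. 95.43 dB(A).
Required insertion loss = 100 − 95.43 = 4.57 dB.

4.6 dB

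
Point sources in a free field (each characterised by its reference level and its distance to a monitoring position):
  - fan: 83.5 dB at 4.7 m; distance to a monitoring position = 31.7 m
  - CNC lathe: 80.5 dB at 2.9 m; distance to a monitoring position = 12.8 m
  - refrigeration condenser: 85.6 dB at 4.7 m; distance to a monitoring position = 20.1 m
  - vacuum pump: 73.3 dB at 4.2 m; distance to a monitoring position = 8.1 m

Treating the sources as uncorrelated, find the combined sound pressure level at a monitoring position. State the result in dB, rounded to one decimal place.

75.6 dB

Apply inverse-square spreading to bring every level to the receiver, then sum 10^(L/10).
fan: 83.5 − 20·log₁₀(31.7/4.7) = 83.5 − 16.58 = 66.92 dB.
CNC lathe: 80.5 − 20·log₁₀(12.8/2.9) = 80.5 − 12.90 = 67.60 dB.
refrigeration condenser: 85.6 − 20·log₁₀(20.1/4.7) = 85.6 − 12.62 = 72.98 dB.
vacuum pump: 73.3 − 20·log₁₀(8.1/4.2) = 73.3 − 5.70 = 67.60 dB.
Σ 10^(L/10) = 3.628e+07 → L_total = 10·log₁₀(3.628e+07) = 75.60 dB.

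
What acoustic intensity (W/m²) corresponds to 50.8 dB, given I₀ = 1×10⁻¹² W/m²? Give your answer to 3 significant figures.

L = 10·log₁₀(I/I₀) ⇒ I = I₀·10^(L/10) = 10⁻¹² × 10^5.08.

1.20e-07 W/m²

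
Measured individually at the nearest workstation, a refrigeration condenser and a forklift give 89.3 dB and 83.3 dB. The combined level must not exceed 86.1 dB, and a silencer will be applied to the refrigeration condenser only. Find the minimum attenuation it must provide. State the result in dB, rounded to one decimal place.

Fixed contribution from the other source: Σ 10^(L/10) = 10^(83.3/10) = 2.138e+08 (83.30 dB).
To meet 86.1 dB overall, the treated refrigeration condenser may contribute at most 10^(86.1/10) − 2.138e+08 = 1.936e+08, i.e. 82.87 dB.
So the refrigeration condenser must be reduced from 89.3 to 82.87 dB: IL = 6.43 dB.

6.4 dB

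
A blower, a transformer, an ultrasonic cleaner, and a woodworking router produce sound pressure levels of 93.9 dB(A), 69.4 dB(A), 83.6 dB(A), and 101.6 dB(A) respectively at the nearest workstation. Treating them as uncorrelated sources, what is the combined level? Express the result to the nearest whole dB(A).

102 dB(A)

Incoherent sources combine by intensity addition: L_total = 10·log₁₀(Σ 10^(L_i/10)).
Σ 10^(L/10) = 10^(93.9/10) + 10^(69.4/10) + 10^(83.6/10) + 10^(101.6/10) = 1.715e+10.
L_total = 10·log₁₀(1.715e+10) = 102.34 dB(A).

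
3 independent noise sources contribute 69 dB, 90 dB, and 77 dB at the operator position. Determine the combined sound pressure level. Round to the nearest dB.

90 dB

Incoherent sources combine by intensity addition: L_total = 10·log₁₀(Σ 10^(L_i/10)).
Σ 10^(L/10) = 10^(69/10) + 10^(90/10) + 10^(77/10) = 1.058e+09.
L_total = 10·log₁₀(1.058e+09) = 90.25 dB.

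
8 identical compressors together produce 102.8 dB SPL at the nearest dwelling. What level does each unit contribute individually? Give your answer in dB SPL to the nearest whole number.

8 equal contributions raise the level by 10·log₁₀ 8 = 9.031 dB, so each unit alone gives 102.8 − 9.031.

94 dB SPL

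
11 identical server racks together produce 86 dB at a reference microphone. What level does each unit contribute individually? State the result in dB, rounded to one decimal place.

75.6 dB

Dividing the total intensity by 11 lowers the level by 10·log₁₀ 11 = 10.414 dB: L₁ = 86 − 10.414.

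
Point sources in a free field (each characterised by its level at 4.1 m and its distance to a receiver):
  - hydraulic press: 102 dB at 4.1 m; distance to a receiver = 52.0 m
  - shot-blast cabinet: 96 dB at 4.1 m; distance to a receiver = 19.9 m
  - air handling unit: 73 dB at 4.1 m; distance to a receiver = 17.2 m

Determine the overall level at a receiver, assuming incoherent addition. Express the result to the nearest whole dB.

First find each source's level at the receiver (point-source: −20·log₁₀(r/r_ref)), then combine on an intensity basis.
hydraulic press: 102 − 20·log₁₀(52.0/4.1) = 102 − 22.06 = 79.94 dB.
shot-blast cabinet: 96 − 20·log₁₀(19.9/4.1) = 96 − 13.72 = 82.28 dB.
air handling unit: 73 − 20·log₁₀(17.2/4.1) = 73 − 12.45 = 60.55 dB.
Σ 10^(L/10) = 2.687e+08 → L_total = 10·log₁₀(2.687e+08) = 84.29 dB.

84 dB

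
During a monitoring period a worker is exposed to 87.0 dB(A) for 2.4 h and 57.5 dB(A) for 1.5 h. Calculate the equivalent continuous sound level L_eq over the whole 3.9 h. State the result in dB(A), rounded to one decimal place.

84.9 dB(A)

Weight each interval's intensity by its duration and average over T = 3.9 h:
Σ tᵢ·10^(Lᵢ/10) = 2.4·10^(87.0/10) + 1.5·10^(57.5/10) = 1.204e+09.
L_eq = 10·log₁₀(1.204e+09/3.9) = 84.89 dB(A).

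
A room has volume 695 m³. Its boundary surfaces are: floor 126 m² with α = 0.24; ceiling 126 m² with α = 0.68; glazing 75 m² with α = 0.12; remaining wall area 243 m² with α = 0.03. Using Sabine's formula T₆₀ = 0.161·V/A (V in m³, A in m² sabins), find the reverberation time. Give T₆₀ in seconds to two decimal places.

A = Σ Sᵢαᵢ = 126·0.24 + 126·0.68 + 75·0.12 + 243·0.03 = 132.21 m².
T₆₀ = 0.161 × 695 / 132.21 = 0.846 s.

0.85 s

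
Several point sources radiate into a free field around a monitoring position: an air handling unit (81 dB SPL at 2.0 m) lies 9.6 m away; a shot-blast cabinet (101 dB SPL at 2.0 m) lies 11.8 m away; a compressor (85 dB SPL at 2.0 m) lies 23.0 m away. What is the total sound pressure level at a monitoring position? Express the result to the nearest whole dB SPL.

86 dB SPL

Apply inverse-square spreading to bring every level to the receiver, then sum 10^(L/10).
air handling unit: 81 − 20·log₁₀(9.6/2.0) = 81 − 13.62 = 67.38 dB SPL.
shot-blast cabinet: 101 − 20·log₁₀(11.8/2.0) = 101 − 15.42 = 85.58 dB SPL.
compressor: 85 − 20·log₁₀(23.0/2.0) = 85 − 21.21 = 63.79 dB SPL.
Σ 10^(L/10) = 3.695e+08 → L_total = 10·log₁₀(3.695e+08) = 85.68 dB SPL.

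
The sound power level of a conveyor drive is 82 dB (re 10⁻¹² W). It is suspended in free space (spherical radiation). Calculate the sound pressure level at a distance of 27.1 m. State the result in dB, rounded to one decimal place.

L_p = L_w − 10·log₁₀(4π·r²) with r = 27.1 m.
4π·r² = 9229 m², 10·log₁₀ of that is 39.651 dB.
L_p = 82 − 39.651 = 42.35 dB.

42.3 dB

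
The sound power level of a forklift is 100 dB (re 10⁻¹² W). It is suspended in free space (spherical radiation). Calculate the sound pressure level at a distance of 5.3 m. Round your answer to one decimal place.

The power spreads over a sphere of area 4π·r², so L_p = L_w − 10·log₁₀(4π·r²).
4π·r² = 353 m², 10·log₁₀ of that is 25.478 dB.
L_p = 100 − 25.478 = 74.52 dB.

74.5 dB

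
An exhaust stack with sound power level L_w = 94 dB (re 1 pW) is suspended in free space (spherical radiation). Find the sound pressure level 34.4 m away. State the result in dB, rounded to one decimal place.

Free-field spherical radiation: L_p = L_w − 10·log₁₀(4π·r²), r = 34.4 m.
4π·r² = 1.487e+04 m², 10·log₁₀ of that is 41.723 dB.
L_p = 94 − 41.723 = 52.28 dB.

52.3 dB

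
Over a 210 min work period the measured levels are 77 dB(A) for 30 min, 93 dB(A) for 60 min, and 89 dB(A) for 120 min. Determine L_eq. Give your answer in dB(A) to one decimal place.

Weight each interval's intensity by its duration and average over T = 210 min:
Σ tᵢ·10^(Lᵢ/10) = 30·10^(77/10) + 60·10^(93/10) + 120·10^(89/10) = 2.165e+11.
L_eq = 10·log₁₀(2.165e+11/210) = 90.13 dB(A).

90.1 dB(A)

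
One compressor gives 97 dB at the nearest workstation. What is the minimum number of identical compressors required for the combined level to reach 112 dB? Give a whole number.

The shortfall is 112 − 97 = 15.0 dB, and N units add 10·log₁₀ N, so need 10·log₁₀ N ≥ 15.0.
N ≥ 10^(15.0/10) = 31.623, so N = 32.

32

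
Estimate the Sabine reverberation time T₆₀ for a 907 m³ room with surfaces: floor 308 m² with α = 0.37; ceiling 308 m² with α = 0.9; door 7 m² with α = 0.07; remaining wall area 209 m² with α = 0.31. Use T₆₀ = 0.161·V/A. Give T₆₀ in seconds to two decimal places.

Total absorption A = 308·0.37 + 308·0.9 + 7·0.07 + 209·0.31 = 456.44 m² sabins.
T₆₀ = 0.161 × 907 / 456.44 = 0.320 s.

0.32 s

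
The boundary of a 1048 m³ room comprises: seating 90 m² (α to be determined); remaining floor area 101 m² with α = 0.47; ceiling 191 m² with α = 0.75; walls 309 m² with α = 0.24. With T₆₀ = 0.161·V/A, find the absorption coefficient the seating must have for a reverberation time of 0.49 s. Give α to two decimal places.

0.88

A = 0.161·V/T₆₀ = 0.161·1048/0.49 = 344.34 m² sabins.
Absorption from the other surfaces = 101·0.47 + 191·0.75 + 309·0.24 = 264.88 m², so the seating must supply 79.46 m² over 90 m².
α = 79.46/90 = 0.883.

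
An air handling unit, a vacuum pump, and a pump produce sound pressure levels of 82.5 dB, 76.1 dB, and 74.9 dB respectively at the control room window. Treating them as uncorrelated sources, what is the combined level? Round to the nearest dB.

Incoherent sources combine by intensity addition: L_total = 10·log₁₀(Σ 10^(L_i/10)).
Σ 10^(L/10) = 10^(82.5/10) + 10^(76.1/10) + 10^(74.9/10) = 2.495e+08.
L_total = 10·log₁₀(2.495e+08) = 83.97 dB.

84 dB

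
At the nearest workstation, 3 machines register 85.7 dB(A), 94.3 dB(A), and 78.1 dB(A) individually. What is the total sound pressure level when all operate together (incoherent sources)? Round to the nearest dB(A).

For uncorrelated sources the intensities add, so convert each level to linear form, sum, and take 10·log₁₀ of the total.
Σ 10^(L/10) = 10^(85.7/10) + 10^(94.3/10) + 10^(78.1/10) = 3.128e+09.
L_total = 10·log₁₀(3.128e+09) = 94.95 dB(A).

95 dB(A)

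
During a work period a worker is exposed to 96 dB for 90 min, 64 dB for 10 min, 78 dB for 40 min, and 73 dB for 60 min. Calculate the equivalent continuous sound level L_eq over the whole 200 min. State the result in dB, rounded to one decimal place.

The energy average is taken in the linear domain: L_eq = 10·log₁₀[(Σ tᵢ·10^(Lᵢ/10))/T], T = 200 min.
Σ tᵢ·10^(Lᵢ/10) = 90·10^(96/10) + 10·10^(64/10) + 40·10^(78/10) + 60·10^(73/10) = 3.620e+11.
L_eq = 10·log₁₀(3.620e+11/200) = 92.58 dB.

92.6 dB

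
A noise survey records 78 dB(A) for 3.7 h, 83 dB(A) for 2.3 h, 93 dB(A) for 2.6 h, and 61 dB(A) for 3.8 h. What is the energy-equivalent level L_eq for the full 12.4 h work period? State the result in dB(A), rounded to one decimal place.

86.8 dB(A)

L_eq = 10·log₁₀[(1/T)·Σ tᵢ·10^(Lᵢ/10)] with T = 12.4 h.
Σ tᵢ·10^(Lᵢ/10) = 3.7·10^(78/10) + 2.3·10^(83/10) + 2.6·10^(93/10) + 3.8·10^(61/10) = 5.885e+09.
L_eq = 10·log₁₀(5.885e+09/12.4) = 86.76 dB(A).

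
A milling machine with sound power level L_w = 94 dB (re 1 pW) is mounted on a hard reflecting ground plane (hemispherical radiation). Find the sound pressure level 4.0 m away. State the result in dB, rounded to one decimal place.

74.0 dB

The power spreads over a hemisphere of area 2π·r², so L_p = L_w − 10·log₁₀(2π·r²).
2π·r² = 100.5 m², 10·log₁₀ of that is 20.023 dB.
L_p = 94 − 20.023 = 73.98 dB.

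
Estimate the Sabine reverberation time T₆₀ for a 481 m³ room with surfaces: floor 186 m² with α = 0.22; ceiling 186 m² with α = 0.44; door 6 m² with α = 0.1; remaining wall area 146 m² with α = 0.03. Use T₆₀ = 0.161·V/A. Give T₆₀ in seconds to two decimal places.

0.61 s

Total absorption A = 186·0.22 + 186·0.44 + 6·0.1 + 146·0.03 = 127.74 m² sabins.
T₆₀ = 0.161 × 481 / 127.74 = 0.606 s.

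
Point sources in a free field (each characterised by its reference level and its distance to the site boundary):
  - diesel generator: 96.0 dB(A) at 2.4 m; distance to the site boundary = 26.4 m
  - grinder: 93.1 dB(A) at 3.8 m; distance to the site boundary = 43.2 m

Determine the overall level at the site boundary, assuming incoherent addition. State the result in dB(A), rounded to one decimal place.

First find each source's level at the receiver (point-source: −20·log₁₀(r/r_ref)), then combine on an intensity basis.
diesel generator: 96.0 − 20·log₁₀(26.4/2.4) = 96.0 − 20.83 = 75.17 dB(A).
grinder: 93.1 − 20·log₁₀(43.2/3.8) = 93.1 − 21.11 = 71.99 dB(A).
Σ 10^(L/10) = 4.870e+07 → L_total = 10·log₁₀(4.870e+07) = 76.88 dB(A).

76.9 dB(A)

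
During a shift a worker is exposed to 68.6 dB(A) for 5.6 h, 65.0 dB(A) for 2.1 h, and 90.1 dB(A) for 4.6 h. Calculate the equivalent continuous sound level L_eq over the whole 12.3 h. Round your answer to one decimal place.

85.9 dB(A)

The energy average is taken in the linear domain: L_eq = 10·log₁₀[(Σ tᵢ·10^(Lᵢ/10))/T], T = 12.3 h.
Σ tᵢ·10^(Lᵢ/10) = 5.6·10^(68.6/10) + 2.1·10^(65.0/10) + 4.6·10^(90.1/10) = 4.754e+09.
L_eq = 10·log₁₀(4.754e+09/12.3) = 85.87 dB(A).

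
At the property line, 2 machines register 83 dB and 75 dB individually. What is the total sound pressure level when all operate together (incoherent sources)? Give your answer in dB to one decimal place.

Incoherent sources combine by intensity addition: L_total = 10·log₁₀(Σ 10^(L_i/10)).
Σ 10^(L/10) = 10^(83/10) + 10^(75/10) = 2.311e+08.
L_total = 10·log₁₀(2.311e+08) = 83.64 dB.

83.6 dB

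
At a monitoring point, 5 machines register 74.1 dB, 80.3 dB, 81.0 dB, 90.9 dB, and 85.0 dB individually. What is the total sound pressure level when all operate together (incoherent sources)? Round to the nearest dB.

93 dB

For uncorrelated sources the intensities add, so convert each level to linear form, sum, and take 10·log₁₀ of the total.
Σ 10^(L/10) = 10^(74.1/10) + 10^(80.3/10) + 10^(81.0/10) + 10^(90.9/10) + 10^(85.0/10) = 1.805e+09.
L_total = 10·log₁₀(1.805e+09) = 92.57 dB.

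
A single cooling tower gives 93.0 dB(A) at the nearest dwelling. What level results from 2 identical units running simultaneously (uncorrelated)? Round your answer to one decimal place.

96.0 dB(A)

With 2 equal, uncorrelated contributions the intensity is 2× that of one unit, giving a rise of 10·log₁₀ 2.
L_total = 93.0 + 10·log₁₀(2) = 93.0 + 3.010 = 96.01 dB(A).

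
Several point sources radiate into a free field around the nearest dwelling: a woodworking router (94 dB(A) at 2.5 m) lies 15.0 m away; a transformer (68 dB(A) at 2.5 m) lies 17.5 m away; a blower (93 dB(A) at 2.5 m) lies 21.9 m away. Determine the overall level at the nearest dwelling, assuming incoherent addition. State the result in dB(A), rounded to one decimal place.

79.8 dB(A)

First find each source's level at the receiver (point-source: −20·log₁₀(r/r_ref)), then combine on an intensity basis.
woodworking router: 94 − 20·log₁₀(15.0/2.5) = 94 − 15.56 = 78.44 dB(A).
transformer: 68 − 20·log₁₀(17.5/2.5) = 68 − 16.90 = 51.10 dB(A).
blower: 93 − 20·log₁₀(21.9/2.5) = 93 − 18.85 = 74.15 dB(A).
Σ 10^(L/10) = 9.590e+07 → L_total = 10·log₁₀(9.590e+07) = 79.82 dB(A).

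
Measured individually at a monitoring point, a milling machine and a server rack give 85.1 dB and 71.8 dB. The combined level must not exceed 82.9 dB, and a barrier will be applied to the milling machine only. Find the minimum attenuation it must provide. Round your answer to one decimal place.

Everything except the milling machine sums to 10^(71.8/10) = 1.514e+07 in linear terms, 71.80 dB.
The limit corresponds to 10^(82.9/10) = 1.950e+08; subtracting the fixed part leaves 1.798e+08 for the milling machine, i.e. 82.55 dB.
So the milling machine must be reduced from 85.1 to 82.55 dB: IL = 2.55 dB.

2.6 dB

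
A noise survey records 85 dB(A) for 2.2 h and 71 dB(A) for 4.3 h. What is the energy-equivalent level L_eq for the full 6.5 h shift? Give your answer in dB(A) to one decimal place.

Weight each interval's intensity by its duration and average over T = 6.5 h:
Σ tᵢ·10^(Lᵢ/10) = 2.2·10^(85/10) + 4.3·10^(71/10) = 7.498e+08.
L_eq = 10·log₁₀(7.498e+08/6.5) = 80.62 dB(A).

80.6 dB(A)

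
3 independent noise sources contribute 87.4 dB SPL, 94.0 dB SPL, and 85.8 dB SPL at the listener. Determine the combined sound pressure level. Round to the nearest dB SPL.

95 dB SPL

Incoherent sources combine by intensity addition: L_total = 10·log₁₀(Σ 10^(L_i/10)).
Σ 10^(L/10) = 10^(87.4/10) + 10^(94.0/10) + 10^(85.8/10) = 3.442e+09.
L_total = 10·log₁₀(3.442e+09) = 95.37 dB SPL.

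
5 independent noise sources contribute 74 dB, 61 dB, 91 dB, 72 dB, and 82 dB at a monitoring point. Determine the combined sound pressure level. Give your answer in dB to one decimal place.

91.6 dB

Incoherent sources combine by intensity addition: L_total = 10·log₁₀(Σ 10^(L_i/10)).
Σ 10^(L/10) = 10^(74/10) + 10^(61/10) + 10^(91/10) + 10^(72/10) + 10^(82/10) = 1.460e+09.
L_total = 10·log₁₀(1.460e+09) = 91.64 dB.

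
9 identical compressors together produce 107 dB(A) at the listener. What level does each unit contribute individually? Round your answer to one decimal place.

9 equal contributions raise the level by 10·log₁₀ 9 = 9.542 dB, so each unit alone gives 107 − 9.542.

97.5 dB(A)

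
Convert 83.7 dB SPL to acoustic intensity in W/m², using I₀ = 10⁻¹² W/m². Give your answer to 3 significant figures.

I/I₀ = 10^(83.7/10) = 2.344e+08, so I = 2.344e+08 × 10⁻¹² W/m².

0.000234 W/m²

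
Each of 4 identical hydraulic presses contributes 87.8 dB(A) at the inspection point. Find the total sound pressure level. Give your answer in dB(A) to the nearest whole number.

L_total = L₁ + 10·log₁₀ N for N identical incoherent sources.
L_total = 87.8 + 10·log₁₀(4) = 87.8 + 6.021 = 93.82 dB(A).

94 dB(A)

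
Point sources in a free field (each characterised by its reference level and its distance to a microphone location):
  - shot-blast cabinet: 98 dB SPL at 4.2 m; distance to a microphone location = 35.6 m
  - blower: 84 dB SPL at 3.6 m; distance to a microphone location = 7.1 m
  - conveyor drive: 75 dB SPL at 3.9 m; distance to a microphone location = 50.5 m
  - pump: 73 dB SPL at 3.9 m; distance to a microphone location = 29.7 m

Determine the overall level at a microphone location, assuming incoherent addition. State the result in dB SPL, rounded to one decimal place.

81.8 dB SPL

First find each source's level at the receiver (point-source: −20·log₁₀(r/r_ref)), then combine on an intensity basis.
shot-blast cabinet: 98 − 20·log₁₀(35.6/4.2) = 98 − 18.56 = 79.44 dB SPL.
blower: 84 − 20·log₁₀(7.1/3.6) = 84 − 5.90 = 78.10 dB SPL.
conveyor drive: 75 − 20·log₁₀(50.5/3.9) = 75 − 22.24 = 52.76 dB SPL.
pump: 73 − 20·log₁₀(29.7/3.9) = 73 − 17.63 = 55.37 dB SPL.
Σ 10^(L/10) = 1.529e+08 → L_total = 10·log₁₀(1.529e+08) = 81.84 dB SPL.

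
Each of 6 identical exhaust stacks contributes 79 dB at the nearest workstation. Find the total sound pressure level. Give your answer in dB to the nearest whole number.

87 dB

L_total = L₁ + 10·log₁₀ N for N identical incoherent sources.
L_total = 79 + 10·log₁₀(6) = 79 + 7.782 = 86.78 dB.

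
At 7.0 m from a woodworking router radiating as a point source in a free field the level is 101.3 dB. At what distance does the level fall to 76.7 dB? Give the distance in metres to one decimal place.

For a point source L₁ − L₂ = 20·log₁₀(r₂/r₁), so r₂ = r₁·10^((L₁−L₂)/20).
r₂ = 7.0·10^((101.3−76.7)/20) = 7.0·10^(24.6/20) = 118.88 m.

118.9 m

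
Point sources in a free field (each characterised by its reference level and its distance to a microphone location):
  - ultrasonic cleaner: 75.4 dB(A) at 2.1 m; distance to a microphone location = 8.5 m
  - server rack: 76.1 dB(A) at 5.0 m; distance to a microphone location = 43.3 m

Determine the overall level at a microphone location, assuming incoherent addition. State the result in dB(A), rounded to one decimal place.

Apply inverse-square spreading to bring every level to the receiver, then sum 10^(L/10).
ultrasonic cleaner: 75.4 − 20·log₁₀(8.5/2.1) = 75.4 − 12.14 = 63.26 dB(A).
server rack: 76.1 − 20·log₁₀(43.3/5.0) = 76.1 − 18.75 = 57.35 dB(A).
Σ 10^(L/10) = 2.660e+06 → L_total = 10·log₁₀(2.660e+06) = 64.25 dB(A).

64.2 dB(A)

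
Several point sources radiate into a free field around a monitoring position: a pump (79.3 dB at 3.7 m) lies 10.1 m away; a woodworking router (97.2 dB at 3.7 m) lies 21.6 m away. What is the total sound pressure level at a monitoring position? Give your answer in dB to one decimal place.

Apply inverse-square spreading to bring every level to the receiver, then sum 10^(L/10).
pump: 79.3 − 20·log₁₀(10.1/3.7) = 79.3 − 8.72 = 70.58 dB.
woodworking router: 97.2 − 20·log₁₀(21.6/3.7) = 97.2 − 15.33 = 81.87 dB.
Σ 10^(L/10) = 1.654e+08 → L_total = 10·log₁₀(1.654e+08) = 82.19 dB.

82.2 dB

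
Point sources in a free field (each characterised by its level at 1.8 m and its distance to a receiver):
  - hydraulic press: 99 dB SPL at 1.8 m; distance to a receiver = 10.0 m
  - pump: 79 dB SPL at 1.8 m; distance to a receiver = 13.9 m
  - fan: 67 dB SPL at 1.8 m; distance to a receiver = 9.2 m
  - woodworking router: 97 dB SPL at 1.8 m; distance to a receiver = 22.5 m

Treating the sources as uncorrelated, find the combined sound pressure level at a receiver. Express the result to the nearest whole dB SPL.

85 dB SPL

First find each source's level at the receiver (point-source: −20·log₁₀(r/r_ref)), then combine on an intensity basis.
hydraulic press: 99 − 20·log₁₀(10.0/1.8) = 99 − 14.89 = 84.11 dB SPL.
pump: 79 − 20·log₁₀(13.9/1.8) = 79 − 17.75 = 61.25 dB SPL.
fan: 67 − 20·log₁₀(9.2/1.8) = 67 − 14.17 = 52.83 dB SPL.
woodworking router: 97 − 20·log₁₀(22.5/1.8) = 97 − 21.94 = 75.06 dB SPL.
Σ 10^(L/10) = 2.910e+08 → L_total = 10·log₁₀(2.910e+08) = 84.64 dB SPL.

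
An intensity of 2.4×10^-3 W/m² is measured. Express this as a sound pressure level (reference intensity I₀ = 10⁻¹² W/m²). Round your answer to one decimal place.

Dividing by I₀ shifts the exponent by 12: I/I₀ = 2.4×10^9.
L = 10·(0.3802 + 9) = 93.80 dB.

93.8 dB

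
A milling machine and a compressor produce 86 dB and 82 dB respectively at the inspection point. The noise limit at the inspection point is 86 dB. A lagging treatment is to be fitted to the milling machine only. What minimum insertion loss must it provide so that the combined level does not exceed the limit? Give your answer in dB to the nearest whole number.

2 dB

The untreated sources together contribute 10^(82/10) = 1.585e+08, i.e. 82.00 dB.
To meet 86 dB overall, the treated milling machine may contribute at most 10^(86/10) − 1.585e+08 = 2.396e+08, i.e. 83.80 dB.
So the milling machine must be reduced from 86 to 83.80 dB: IL = 2.20 dB.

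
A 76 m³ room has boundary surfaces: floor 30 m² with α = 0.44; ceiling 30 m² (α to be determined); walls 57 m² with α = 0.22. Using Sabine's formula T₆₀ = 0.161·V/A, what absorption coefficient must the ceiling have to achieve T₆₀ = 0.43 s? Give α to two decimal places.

A = 0.161·V/T₆₀ = 0.161·76/0.43 = 28.46 m² sabins.
Absorption from the other surfaces = 30·0.44 + 57·0.22 = 25.74 m², so the ceiling must supply 2.72 m² over 30 m².
α = 2.72/30 = 0.091.

0.09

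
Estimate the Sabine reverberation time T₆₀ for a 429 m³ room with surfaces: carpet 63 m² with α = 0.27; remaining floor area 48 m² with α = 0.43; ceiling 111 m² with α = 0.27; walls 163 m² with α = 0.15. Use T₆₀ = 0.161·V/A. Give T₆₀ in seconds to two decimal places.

0.75 s

Total absorption A = 63·0.27 + 48·0.43 + 111·0.27 + 163·0.15 = 92.07 m² sabins.
T₆₀ = 0.161 × 429 / 92.07 = 0.750 s.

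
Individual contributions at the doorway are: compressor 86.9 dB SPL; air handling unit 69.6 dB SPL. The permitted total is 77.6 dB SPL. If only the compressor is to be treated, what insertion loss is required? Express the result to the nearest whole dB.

10 dB

The untreated sources together contribute 10^(69.6/10) = 9.120e+06, i.e. 69.60 dB SPL.
To meet 77.6 dB SPL overall, the treated compressor may contribute at most 10^(77.6/10) − 9.120e+06 = 4.842e+07, i.e. 76.85 dB SPL.
So the compressor must be reduced from 86.9 to 76.85 dB SPL: IL = 10.05 dB.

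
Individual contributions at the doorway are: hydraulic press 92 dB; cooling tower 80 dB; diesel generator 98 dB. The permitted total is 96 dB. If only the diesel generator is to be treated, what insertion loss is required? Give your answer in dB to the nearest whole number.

Everything except the diesel generator sums to 10^(92/10) + 10^(80/10) = 1.685e+09 in linear terms, 92.27 dB.
To meet 96 dB overall, the treated diesel generator may contribute at most 10^(96/10) − 1.685e+09 = 2.296e+09, i.e. 93.61 dB.
Required insertion loss = 98 − 93.61 = 4.39 dB.

4 dB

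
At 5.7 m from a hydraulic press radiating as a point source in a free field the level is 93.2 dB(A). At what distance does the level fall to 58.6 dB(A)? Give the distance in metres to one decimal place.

For a point source L₁ − L₂ = 20·log₁₀(r₂/r₁), so r₂ = r₁·10^((L₁−L₂)/20).
r₂ = 5.7·10^((93.2−58.6)/20) = 5.7·10^(34.6/20) = 306.11 m.

306.1 m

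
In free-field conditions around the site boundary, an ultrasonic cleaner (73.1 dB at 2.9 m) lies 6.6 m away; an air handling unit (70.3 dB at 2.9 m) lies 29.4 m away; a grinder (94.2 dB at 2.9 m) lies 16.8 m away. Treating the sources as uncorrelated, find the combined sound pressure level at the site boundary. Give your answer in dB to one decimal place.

79.2 dB

First find each source's level at the receiver (point-source: −20·log₁₀(r/r_ref)), then combine on an intensity basis.
ultrasonic cleaner: 73.1 − 20·log₁₀(6.6/2.9) = 73.1 − 7.14 = 65.96 dB.
air handling unit: 70.3 − 20·log₁₀(29.4/2.9) = 70.3 − 20.12 = 50.18 dB.
grinder: 94.2 − 20·log₁₀(16.8/2.9) = 94.2 − 15.26 = 78.94 dB.
Σ 10^(L/10) = 8.242e+07 → L_total = 10·log₁₀(8.242e+07) = 79.16 dB.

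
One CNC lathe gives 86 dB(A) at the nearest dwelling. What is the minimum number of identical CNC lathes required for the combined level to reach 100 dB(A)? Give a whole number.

Need L₁ + 10·log₁₀ N ≥ 100, i.e. log₁₀ N ≥ 1.40.
N ≥ 10^(14.0/10) = 25.119, so N = 26.

26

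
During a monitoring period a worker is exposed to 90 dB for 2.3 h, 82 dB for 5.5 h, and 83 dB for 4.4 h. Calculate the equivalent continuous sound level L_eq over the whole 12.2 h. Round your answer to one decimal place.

85.2 dB

Weight each interval's intensity by its duration and average over T = 12.2 h:
Σ tᵢ·10^(Lᵢ/10) = 2.3·10^(90/10) + 5.5·10^(82/10) + 4.4·10^(83/10) = 4.050e+09.
L_eq = 10·log₁₀(4.050e+09/12.2) = 85.21 dB.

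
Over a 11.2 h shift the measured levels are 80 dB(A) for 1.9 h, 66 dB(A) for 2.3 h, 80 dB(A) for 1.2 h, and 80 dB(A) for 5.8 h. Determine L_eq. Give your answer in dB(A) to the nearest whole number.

Weight each interval's intensity by its duration and average over T = 11.2 h:
Σ tᵢ·10^(Lᵢ/10) = 1.9·10^(80/10) + 2.3·10^(66/10) + 1.2·10^(80/10) + 5.8·10^(80/10) = 8.992e+08.
L_eq = 10·log₁₀(8.992e+08/11.2) = 79.05 dB(A).

79 dB(A)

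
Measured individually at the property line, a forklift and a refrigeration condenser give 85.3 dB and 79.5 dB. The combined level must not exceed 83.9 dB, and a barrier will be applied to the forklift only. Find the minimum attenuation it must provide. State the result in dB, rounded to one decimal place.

3.4 dB

Fixed contribution from the other source: Σ 10^(L/10) = 10^(79.5/10) = 8.913e+07 (79.50 dB).
To meet 83.9 dB overall, the treated forklift may contribute at most 10^(83.9/10) − 8.913e+07 = 1.563e+08, i.e. 81.94 dB.
So the forklift must be reduced from 85.3 to 81.94 dB: IL = 3.36 dB.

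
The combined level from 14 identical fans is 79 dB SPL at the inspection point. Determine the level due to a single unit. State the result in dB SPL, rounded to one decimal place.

For N identical incoherent sources L_total = L₁ + 10·log₁₀ N, so L₁ = 79 − 10·log₁₀(14) = 79 − 11.461.

67.5 dB SPL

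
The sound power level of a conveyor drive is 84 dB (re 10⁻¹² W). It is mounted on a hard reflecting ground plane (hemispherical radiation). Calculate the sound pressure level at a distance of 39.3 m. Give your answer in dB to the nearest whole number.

44 dB

L_p = L_w − 10·log₁₀(2π·r²) with r = 39.3 m.
2π·r² = 9704 m², 10·log₁₀ of that is 39.870 dB.
L_p = 84 − 39.870 = 44.13 dB.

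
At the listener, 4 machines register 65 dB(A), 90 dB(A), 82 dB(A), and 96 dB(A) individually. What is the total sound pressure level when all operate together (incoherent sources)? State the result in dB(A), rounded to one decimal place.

97.1 dB(A)

Incoherent sources combine by intensity addition: L_total = 10·log₁₀(Σ 10^(L_i/10)).
Σ 10^(L/10) = 10^(65/10) + 10^(90/10) + 10^(82/10) + 10^(96/10) = 5.143e+09.
L_total = 10·log₁₀(5.143e+09) = 97.11 dB(A).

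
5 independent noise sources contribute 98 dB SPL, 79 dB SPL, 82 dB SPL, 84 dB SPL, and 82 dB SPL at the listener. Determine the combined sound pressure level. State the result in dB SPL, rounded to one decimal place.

98.4 dB SPL

Incoherent sources combine by intensity addition: L_total = 10·log₁₀(Σ 10^(L_i/10)).
Σ 10^(L/10) = 10^(98/10) + 10^(79/10) + 10^(82/10) + 10^(84/10) + 10^(82/10) = 6.957e+09.
L_total = 10·log₁₀(6.957e+09) = 98.42 dB SPL.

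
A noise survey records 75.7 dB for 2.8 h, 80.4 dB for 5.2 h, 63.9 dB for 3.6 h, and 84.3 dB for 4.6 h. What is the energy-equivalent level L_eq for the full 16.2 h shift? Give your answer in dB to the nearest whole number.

81 dB

Weight each interval's intensity by its duration and average over T = 16.2 h:
Σ tᵢ·10^(Lᵢ/10) = 2.8·10^(75.7/10) + 5.2·10^(80.4/10) + 3.6·10^(63.9/10) + 4.6·10^(84.3/10) = 1.921e+09.
L_eq = 10·log₁₀(1.921e+09/16.2) = 80.74 dB.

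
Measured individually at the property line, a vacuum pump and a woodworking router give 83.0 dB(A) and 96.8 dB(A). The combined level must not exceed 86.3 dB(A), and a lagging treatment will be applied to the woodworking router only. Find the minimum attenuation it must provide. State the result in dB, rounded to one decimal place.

Everything except the woodworking router sums to 10^(83.0/10) = 1.995e+08 in linear terms, 83.00 dB(A).
To meet 86.3 dB(A) overall, the treated woodworking router may contribute at most 10^(86.3/10) − 1.995e+08 = 2.271e+08, i.e. 83.56 dB(A).
Required insertion loss = 96.8 − 83.56 = 13.24 dB.

13.2 dB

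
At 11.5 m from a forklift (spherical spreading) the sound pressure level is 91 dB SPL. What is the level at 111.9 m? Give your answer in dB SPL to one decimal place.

71.2 dB SPL

Point-source attenuation: ΔL = 20·log₁₀(r₂/r₁) = 20·log₁₀(111.9/11.5) = 19.763 dB.
L₂ = 91 − 20·log₁₀(111.9/11.5) = 91 − 19.763 = 71.24 dB SPL.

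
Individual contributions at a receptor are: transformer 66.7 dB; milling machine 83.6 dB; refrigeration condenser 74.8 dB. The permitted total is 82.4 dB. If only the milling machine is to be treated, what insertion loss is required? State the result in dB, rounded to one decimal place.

Fixed contribution from the other sources: Σ 10^(L/10) = 10^(66.7/10) + 10^(74.8/10) = 3.488e+07 (75.43 dB).
To meet 82.4 dB overall, the treated milling machine may contribute at most 10^(82.4/10) − 3.488e+07 = 1.389e+08, i.e. 81.43 dB.
So the milling machine must be reduced from 83.6 to 81.43 dB: IL = 2.17 dB.

2.2 dB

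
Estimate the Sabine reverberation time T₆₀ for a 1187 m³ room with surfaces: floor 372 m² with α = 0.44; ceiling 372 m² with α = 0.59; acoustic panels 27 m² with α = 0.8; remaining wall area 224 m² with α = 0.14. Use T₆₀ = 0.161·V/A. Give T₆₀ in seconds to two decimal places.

Total absorption A = 372·0.44 + 372·0.59 + 27·0.8 + 224·0.14 = 436.12 m² sabins.
T₆₀ = 0.161 × 1187 / 436.12 = 0.438 s.

0.44 s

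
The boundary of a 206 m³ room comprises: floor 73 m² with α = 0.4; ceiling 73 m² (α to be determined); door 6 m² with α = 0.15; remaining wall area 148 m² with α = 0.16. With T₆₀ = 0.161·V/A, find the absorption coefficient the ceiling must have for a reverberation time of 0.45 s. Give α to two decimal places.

0.27

A = 0.161·V/T₆₀ = 0.161·206/0.45 = 73.70 m² sabins.
Absorption from the other surfaces = 73·0.4 + 6·0.15 + 148·0.16 = 53.78 m², so the ceiling must supply 19.92 m² over 73 m².
α = 19.92/73 = 0.273.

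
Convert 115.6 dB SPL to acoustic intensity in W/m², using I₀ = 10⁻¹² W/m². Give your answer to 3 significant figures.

I = I₀·10^(L/10) = 10⁻¹² × 10^(115.6/10) = 10^(-0.440).

0.363 W/m²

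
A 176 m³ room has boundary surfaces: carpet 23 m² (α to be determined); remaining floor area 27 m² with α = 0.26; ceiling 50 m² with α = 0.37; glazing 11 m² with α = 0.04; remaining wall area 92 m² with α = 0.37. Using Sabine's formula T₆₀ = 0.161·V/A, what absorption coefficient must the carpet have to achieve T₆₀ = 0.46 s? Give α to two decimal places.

0.07

From T₆₀ = 0.161·V/A, the target T₆₀ = 0.46 s needs A = 0.161·176/0.46 = 61.60 m².
Absorption from the other surfaces = 27·0.26 + 50·0.37 + 11·0.04 + 92·0.37 = 60.00 m², so the carpet must supply 1.60 m² over 23 m².
α = 1.60/23 = 0.070.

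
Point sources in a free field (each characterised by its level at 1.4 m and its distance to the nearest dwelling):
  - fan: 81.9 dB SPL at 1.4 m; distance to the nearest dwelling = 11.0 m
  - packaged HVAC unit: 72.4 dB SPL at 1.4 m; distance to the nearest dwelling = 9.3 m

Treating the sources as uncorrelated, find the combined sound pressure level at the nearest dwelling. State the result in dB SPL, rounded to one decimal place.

64.6 dB SPL

Propagate each source to the receiver with L = L_ref − 20·log₁₀(r/r_ref), then add intensities.
fan: 81.9 − 20·log₁₀(11.0/1.4) = 81.9 − 17.91 = 63.99 dB SPL.
packaged HVAC unit: 72.4 − 20·log₁₀(9.3/1.4) = 72.4 − 16.45 = 55.95 dB SPL.
Σ 10^(L/10) = 2.903e+06 → L_total = 10·log₁₀(2.903e+06) = 64.63 dB SPL.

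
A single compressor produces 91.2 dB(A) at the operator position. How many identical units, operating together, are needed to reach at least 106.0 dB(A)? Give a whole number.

N identical sources give L₁ + 10·log₁₀ N, so require 10·log₁₀ N ≥ 106.0 − 91.2 = 14.8 dB.
N ≥ 10^(14.8/10) = 30.200, so N = 31.

31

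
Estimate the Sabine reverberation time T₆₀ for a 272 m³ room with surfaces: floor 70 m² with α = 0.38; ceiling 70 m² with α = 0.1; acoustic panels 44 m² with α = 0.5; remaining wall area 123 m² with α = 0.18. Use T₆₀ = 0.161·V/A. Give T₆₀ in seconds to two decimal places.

0.56 s

A = Σ Sᵢαᵢ = 70·0.38 + 70·0.1 + 44·0.5 + 123·0.18 = 77.74 m².
T₆₀ = 0.161·V/A = 0.161·272/77.74 = 0.563 s.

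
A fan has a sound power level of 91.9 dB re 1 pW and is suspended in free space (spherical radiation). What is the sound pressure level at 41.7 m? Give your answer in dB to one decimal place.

L_p = L_w − 10·log₁₀(4π·r²) with r = 41.7 m.
4π·r² = 2.185e+04 m², 10·log₁₀ of that is 43.395 dB.
L_p = 91.9 − 43.395 = 48.51 dB.

48.5 dB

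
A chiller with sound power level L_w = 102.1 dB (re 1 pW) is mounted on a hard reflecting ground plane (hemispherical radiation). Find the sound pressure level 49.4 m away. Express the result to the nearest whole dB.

Free-field hemispherical radiation: L_p = L_w − 10·log₁₀(2π·r²), r = 49.4 m.
2π·r² = 1.533e+04 m², 10·log₁₀ of that is 41.856 dB.
L_p = 102.1 − 41.856 = 60.24 dB.

60 dB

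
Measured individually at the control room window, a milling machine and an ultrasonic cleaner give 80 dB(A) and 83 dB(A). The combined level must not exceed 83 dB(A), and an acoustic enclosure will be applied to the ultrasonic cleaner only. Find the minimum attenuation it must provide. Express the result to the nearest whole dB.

The untreated sources together contribute 10^(80/10) = 1.000e+08, i.e. 80.00 dB(A).
The limit corresponds to 10^(83/10) = 1.995e+08; subtracting the fixed part leaves 9.953e+07 for the ultrasonic cleaner, i.e. 79.98 dB(A).
Required insertion loss = 83 − 79.98 = 3.02 dB.

3 dB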